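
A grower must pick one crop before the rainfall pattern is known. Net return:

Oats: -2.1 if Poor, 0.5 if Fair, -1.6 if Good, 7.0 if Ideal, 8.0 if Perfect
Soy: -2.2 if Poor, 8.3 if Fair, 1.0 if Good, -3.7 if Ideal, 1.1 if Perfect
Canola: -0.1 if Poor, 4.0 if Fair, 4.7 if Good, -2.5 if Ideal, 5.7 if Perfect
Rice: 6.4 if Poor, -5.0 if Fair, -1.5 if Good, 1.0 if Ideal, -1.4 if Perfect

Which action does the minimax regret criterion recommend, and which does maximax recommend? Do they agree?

Column bests: Poor=6.4, Fair=8.3, Good=4.7, Ideal=7.0, Perfect=8.0.
Oats regrets: 8.5, 7.8, 6.3, 0.0, 0.0 → max 8.5
Soy regrets: 8.6, 0.0, 3.7, 10.7, 6.9 → max 10.7
Canola regrets: 6.5, 4.3, 0.0, 9.5, 2.3 → max 9.5
Rice regrets: 0.0, 13.3, 6.2, 6.0, 9.4 → max 13.3
Smallest max regret = 8.5 → Oats.
Row maxima: Oats=8.0, Soy=8.3, Canola=5.7, Rice=6.4
Best best-case = 8.3 → Soy.

minimax regret → Oats; maximax → Soy (disagree)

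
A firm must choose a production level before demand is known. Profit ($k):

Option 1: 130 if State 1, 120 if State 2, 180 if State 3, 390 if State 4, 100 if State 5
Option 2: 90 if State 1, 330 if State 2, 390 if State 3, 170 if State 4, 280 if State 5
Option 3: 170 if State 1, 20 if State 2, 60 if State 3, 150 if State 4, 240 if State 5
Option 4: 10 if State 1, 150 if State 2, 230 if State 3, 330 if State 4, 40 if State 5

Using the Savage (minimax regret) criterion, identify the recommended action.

Column bests: State 1=170, State 2=330, State 3=390, State 4=390, State 5=280.
Option 1 regrets: 40, 210, 210, 0, 180 → max 210
Option 2 regrets: 80, 0, 0, 220, 0 → max 220
Option 3 regrets: 0, 310, 330, 240, 40 → max 330
Option 4 regrets: 160, 180, 160, 60, 240 → max 240
Smallest max regret = 210 → Option 1.

Option 1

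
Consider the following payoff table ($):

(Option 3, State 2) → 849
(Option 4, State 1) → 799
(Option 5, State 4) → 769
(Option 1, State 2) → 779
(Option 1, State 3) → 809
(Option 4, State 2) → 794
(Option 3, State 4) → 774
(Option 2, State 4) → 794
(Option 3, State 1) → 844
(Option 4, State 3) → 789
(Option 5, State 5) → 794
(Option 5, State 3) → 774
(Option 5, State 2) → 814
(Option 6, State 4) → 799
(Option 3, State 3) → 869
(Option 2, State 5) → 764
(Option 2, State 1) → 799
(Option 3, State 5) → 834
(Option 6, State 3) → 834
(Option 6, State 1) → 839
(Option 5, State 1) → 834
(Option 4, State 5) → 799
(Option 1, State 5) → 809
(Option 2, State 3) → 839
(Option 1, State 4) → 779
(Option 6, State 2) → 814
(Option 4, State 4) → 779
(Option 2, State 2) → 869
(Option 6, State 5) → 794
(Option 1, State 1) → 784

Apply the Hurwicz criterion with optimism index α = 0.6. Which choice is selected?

Option 1: 0.6·809 + 0.4·779 = 797
Option 2: 0.6·869 + 0.4·764 = 827
Option 3: 0.6·869 + 0.4·774 = 831
Option 4: 0.6·799 + 0.4·779 = 791
Option 5: 0.6·834 + 0.4·769 = 808
Option 6: 0.6·839 + 0.4·794 = 821
Highest Hurwicz score = 831 → Option 3.

Option 3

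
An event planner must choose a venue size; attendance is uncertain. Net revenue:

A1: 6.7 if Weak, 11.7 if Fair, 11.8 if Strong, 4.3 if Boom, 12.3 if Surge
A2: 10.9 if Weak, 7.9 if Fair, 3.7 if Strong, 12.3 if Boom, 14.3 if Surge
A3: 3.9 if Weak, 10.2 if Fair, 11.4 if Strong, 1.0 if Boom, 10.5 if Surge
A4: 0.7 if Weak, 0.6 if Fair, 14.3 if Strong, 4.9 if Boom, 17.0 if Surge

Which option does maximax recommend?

A4

Row maxima: A1=12.3, A2=14.3, A3=11.4, A4=17.0
Best best-case = 17.0 → A4.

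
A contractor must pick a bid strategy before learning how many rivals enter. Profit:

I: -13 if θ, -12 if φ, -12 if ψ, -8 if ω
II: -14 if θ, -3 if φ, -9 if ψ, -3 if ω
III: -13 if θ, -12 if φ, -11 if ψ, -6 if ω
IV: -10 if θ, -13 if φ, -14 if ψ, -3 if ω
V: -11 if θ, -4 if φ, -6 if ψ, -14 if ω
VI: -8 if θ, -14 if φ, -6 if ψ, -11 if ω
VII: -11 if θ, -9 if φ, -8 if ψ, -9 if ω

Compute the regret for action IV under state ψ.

8

Best payoff under ψ is -6.
Regret = -6 − (-14) = 8.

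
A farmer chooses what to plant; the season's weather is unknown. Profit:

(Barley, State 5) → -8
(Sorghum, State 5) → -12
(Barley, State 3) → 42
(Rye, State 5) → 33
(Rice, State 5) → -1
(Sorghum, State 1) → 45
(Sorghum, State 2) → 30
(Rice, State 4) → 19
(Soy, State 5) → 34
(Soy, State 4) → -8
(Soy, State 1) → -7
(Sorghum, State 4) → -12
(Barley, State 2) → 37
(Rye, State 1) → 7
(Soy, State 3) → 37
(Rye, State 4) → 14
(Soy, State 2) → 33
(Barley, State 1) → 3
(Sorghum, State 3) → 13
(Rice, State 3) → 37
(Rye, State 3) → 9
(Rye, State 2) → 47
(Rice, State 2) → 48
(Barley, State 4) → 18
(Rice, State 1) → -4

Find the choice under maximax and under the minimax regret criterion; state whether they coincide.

maximax → Rice; minimax regret → Rye (disagree)

Row maxima: Rice=48, Barley=42, Sorghum=45, Rye=47, Soy=37
Best best-case = 48 → Rice.
Column bests: State 1=45, State 2=48, State 3=42, State 4=19, State 5=34.
Rice regrets: 49, 0, 5, 0, 35 → max 49
Barley regrets: 42, 11, 0, 1, 42 → max 42
Sorghum regrets: 0, 18, 29, 31, 46 → max 46
Rye regrets: 38, 1, 33, 5, 1 → max 38
Soy regrets: 52, 15, 5, 27, 0 → max 52
Smallest max regret = 38 → Rye.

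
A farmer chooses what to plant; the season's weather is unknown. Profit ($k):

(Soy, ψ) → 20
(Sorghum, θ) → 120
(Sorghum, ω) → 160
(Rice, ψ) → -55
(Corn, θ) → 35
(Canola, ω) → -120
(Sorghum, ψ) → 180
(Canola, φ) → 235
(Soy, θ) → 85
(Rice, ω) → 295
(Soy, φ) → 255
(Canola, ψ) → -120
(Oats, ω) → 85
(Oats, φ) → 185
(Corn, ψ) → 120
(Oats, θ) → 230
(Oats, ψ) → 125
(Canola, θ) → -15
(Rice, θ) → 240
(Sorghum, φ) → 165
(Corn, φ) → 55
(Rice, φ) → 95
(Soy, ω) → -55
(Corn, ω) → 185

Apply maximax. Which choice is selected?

Row maxima: Oats=230, Canola=235, Corn=185, Rice=295, Soy=255, Sorghum=180
Best best-case = 295 → Rice.

Rice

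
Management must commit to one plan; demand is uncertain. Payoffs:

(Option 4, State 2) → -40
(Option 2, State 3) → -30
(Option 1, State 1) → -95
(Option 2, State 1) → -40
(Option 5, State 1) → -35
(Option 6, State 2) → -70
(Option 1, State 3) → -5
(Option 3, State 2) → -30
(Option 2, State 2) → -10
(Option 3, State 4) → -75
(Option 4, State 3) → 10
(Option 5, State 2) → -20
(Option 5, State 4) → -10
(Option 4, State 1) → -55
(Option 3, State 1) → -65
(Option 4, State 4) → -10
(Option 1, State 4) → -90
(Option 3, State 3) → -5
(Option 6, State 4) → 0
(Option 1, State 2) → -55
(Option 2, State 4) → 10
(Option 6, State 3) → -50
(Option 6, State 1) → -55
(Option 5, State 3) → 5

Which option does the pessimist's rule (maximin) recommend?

Option 5

Row minima: Option 1=-95, Option 2=-40, Option 3=-75, Option 4=-55, Option 5=-35, Option 6=-70
Best worst-case = -35 → Option 5.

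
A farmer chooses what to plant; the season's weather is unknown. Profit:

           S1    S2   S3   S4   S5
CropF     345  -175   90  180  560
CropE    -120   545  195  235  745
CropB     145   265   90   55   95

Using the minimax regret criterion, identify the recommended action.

CropE

Column bests: S1=345, S2=545, S3=195, S4=235, S5=745.
CropF regrets: 0, 720, 105, 55, 185 → max 720
CropE regrets: 465, 0, 0, 0, 0 → max 465
CropB regrets: 200, 280, 105, 180, 650 → max 650
Smallest max regret = 465 → CropE.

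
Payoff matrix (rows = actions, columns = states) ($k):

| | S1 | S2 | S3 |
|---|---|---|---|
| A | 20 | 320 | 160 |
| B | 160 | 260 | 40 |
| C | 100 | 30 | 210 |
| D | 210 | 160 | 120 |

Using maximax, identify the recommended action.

Row maxima: A=320, B=260, C=210, D=210
Best best-case = 320 → A.

A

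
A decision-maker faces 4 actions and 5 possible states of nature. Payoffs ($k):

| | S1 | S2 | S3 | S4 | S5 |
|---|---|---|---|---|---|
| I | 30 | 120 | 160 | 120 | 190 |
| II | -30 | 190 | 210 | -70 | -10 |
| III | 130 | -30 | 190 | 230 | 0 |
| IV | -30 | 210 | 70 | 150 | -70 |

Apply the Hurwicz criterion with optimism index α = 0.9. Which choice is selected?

III

I: 0.9·190 + 0.1·30 = 174
II: 0.9·210 + 0.1·(-70) = 182
III: 0.9·230 + 0.1·(-30) = 204
IV: 0.9·210 + 0.1·(-70) = 182
Highest Hurwicz score = 204 → III.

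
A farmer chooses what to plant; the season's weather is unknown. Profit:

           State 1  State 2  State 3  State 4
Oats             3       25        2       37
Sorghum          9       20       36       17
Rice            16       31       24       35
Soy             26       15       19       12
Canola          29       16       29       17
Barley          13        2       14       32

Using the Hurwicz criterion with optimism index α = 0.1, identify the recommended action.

Oats: 0.1·37 + 0.9·2 = 5.5
Sorghum: 0.1·36 + 0.9·9 = 11.7
Rice: 0.1·35 + 0.9·16 = 17.9
Soy: 0.1·26 + 0.9·12 = 13.4
Canola: 0.1·29 + 0.9·16 = 17.3
Barley: 0.1·32 + 0.9·2 = 5
Highest Hurwicz score = 17.9 → Rice.

Rice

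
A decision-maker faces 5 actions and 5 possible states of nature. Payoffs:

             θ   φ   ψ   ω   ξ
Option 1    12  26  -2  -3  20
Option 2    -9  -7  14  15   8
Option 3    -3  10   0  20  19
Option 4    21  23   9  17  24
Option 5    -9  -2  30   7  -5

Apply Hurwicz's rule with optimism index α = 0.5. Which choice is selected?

Option 4

Option 1: 0.5·26 + 0.5·(-3) = 11.5
Option 2: 0.5·15 + 0.5·(-9) = 3
Option 3: 0.5·20 + 0.5·(-3) = 8.5
Option 4: 0.5·24 + 0.5·9 = 16.5
Option 5: 0.5·30 + 0.5·(-9) = 10.5
Highest Hurwicz score = 16.5 → Option 4.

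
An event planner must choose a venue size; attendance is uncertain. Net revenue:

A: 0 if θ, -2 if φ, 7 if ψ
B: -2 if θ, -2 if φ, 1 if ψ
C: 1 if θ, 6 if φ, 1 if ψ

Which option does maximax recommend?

A

Row maxima: A=7, B=1, C=6
Best best-case = 7 → A.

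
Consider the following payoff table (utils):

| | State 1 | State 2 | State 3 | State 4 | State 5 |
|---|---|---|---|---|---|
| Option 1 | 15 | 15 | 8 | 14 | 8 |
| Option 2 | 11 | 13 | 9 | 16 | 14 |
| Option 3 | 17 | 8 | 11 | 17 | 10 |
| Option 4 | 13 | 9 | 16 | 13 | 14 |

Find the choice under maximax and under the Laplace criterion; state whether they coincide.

maximax → Option 3; laplace → Option 4 (disagree)

Row maxima: Option 1=15, Option 2=16, Option 3=17, Option 4=16
Best best-case = 17 → Option 3.
Row averages: Option 1=12, Option 2=12.6, Option 3=12.6, Option 4=13
Highest average = 13 → Option 4.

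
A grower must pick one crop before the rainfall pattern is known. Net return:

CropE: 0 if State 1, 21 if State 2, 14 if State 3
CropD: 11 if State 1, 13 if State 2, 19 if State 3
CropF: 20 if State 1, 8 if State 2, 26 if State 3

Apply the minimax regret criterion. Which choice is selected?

CropD

Column bests: State 1=20, State 2=21, State 3=26.
CropE regrets: 20, 0, 12 → max 20
CropD regrets: 9, 8, 7 → max 9
CropF regrets: 0, 13, 0 → max 13
Smallest max regret = 9 → CropD.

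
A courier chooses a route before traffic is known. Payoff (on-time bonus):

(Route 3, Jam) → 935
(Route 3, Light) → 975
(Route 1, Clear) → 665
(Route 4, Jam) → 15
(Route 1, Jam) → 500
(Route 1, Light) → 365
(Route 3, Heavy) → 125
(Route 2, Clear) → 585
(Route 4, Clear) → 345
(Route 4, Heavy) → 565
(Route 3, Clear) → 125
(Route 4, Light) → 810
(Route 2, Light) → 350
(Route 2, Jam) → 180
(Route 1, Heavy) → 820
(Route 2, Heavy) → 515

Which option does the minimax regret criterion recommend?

Route 1

Column bests: Clear=665, Light=975, Heavy=820, Jam=935.
Route 1 regrets: 0, 610, 0, 435 → max 610
Route 2 regrets: 80, 625, 305, 755 → max 755
Route 3 regrets: 540, 0, 695, 0 → max 695
Route 4 regrets: 320, 165, 255, 920 → max 920
Smallest max regret = 610 → Route 1.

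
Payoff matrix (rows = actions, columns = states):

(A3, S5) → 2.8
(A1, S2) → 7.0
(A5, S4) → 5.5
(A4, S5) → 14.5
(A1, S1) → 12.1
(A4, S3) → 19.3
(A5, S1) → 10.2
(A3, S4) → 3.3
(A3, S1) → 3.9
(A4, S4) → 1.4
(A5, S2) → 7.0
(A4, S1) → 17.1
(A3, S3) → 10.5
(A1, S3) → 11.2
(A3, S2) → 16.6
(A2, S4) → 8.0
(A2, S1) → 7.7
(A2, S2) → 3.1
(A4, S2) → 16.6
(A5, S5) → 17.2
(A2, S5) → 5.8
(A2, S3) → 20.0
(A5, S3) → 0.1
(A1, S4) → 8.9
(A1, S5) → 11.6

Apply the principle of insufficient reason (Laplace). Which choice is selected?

A4

Row averages: A1=10.16, A2=8.92, A3=7.42, A4=13.78, A5=8
Highest average = 13.78 → A4.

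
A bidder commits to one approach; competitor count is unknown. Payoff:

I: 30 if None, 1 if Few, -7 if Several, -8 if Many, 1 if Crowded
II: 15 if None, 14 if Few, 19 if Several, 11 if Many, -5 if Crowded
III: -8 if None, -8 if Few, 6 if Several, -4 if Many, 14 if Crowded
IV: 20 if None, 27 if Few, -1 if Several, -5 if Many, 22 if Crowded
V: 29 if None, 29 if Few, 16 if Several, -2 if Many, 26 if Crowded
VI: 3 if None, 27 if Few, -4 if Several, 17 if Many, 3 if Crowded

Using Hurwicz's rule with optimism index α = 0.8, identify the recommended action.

I: 0.8·30 + 0.2·(-8) = 22.4
II: 0.8·19 + 0.2·(-5) = 14.2
III: 0.8·14 + 0.2·(-8) = 9.6
IV: 0.8·27 + 0.2·(-5) = 20.6
V: 0.8·29 + 0.2·(-2) = 22.8
VI: 0.8·27 + 0.2·(-4) = 20.8
Highest Hurwicz score = 22.8 → V.

V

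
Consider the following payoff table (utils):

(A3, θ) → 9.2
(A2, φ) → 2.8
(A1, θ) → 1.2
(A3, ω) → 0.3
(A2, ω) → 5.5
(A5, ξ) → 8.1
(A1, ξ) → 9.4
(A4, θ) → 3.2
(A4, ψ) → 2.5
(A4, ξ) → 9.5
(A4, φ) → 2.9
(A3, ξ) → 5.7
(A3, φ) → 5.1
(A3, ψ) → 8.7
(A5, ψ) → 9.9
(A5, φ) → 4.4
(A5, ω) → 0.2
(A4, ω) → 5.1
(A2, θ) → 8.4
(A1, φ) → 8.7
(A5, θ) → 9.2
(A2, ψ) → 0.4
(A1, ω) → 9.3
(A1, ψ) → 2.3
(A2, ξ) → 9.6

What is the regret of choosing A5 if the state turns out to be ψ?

Best payoff under ψ is 9.9.
Regret = 9.9 − 9.9 = 0.0.

0.0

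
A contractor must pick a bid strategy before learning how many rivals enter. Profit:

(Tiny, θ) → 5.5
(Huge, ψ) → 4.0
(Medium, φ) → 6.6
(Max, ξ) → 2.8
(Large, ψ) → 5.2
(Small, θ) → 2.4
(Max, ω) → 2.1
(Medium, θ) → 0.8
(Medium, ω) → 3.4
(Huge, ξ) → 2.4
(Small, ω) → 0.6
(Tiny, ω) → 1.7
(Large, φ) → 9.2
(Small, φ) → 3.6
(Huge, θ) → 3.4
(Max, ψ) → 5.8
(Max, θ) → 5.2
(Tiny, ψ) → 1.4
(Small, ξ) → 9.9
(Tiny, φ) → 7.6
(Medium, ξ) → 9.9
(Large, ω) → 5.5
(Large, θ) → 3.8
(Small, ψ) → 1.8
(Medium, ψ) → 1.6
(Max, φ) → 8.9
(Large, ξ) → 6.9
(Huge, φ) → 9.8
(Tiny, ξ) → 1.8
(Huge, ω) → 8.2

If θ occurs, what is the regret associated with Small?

3.1

Best payoff under θ is 5.5.
Regret = 5.5 − 2.4 = 3.1.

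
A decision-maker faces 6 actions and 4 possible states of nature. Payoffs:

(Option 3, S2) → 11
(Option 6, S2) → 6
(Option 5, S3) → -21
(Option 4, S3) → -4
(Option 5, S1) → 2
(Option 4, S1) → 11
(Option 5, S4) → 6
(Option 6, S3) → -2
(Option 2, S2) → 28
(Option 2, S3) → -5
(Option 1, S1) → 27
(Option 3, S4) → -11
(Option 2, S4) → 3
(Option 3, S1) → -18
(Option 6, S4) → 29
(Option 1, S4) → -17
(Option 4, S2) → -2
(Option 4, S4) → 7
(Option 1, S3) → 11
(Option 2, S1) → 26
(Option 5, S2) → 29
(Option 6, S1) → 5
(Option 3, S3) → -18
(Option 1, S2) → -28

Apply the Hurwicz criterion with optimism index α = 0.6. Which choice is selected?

Option 6

Option 1: 0.6·27 + 0.4·(-28) = 5
Option 2: 0.6·28 + 0.4·(-5) = 14.8
Option 3: 0.6·11 + 0.4·(-18) = -0.6
Option 4: 0.6·11 + 0.4·(-4) = 5
Option 5: 0.6·29 + 0.4·(-21) = 9
Option 6: 0.6·29 + 0.4·(-2) = 16.6
Highest Hurwicz score = 16.6 → Option 6.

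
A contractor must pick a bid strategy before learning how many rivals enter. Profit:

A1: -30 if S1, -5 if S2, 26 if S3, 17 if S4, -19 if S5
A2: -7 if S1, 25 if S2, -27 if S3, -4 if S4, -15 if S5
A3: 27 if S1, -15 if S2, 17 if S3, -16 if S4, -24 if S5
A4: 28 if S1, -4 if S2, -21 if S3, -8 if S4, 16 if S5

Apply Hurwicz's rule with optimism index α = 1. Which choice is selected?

A1: 1·26 + 0·(-30) = 26
A2: 1·25 + 0·(-27) = 25
A3: 1·27 + 0·(-24) = 27
A4: 1·28 + 0·(-21) = 28
Highest Hurwicz score = 28 → A4.

A4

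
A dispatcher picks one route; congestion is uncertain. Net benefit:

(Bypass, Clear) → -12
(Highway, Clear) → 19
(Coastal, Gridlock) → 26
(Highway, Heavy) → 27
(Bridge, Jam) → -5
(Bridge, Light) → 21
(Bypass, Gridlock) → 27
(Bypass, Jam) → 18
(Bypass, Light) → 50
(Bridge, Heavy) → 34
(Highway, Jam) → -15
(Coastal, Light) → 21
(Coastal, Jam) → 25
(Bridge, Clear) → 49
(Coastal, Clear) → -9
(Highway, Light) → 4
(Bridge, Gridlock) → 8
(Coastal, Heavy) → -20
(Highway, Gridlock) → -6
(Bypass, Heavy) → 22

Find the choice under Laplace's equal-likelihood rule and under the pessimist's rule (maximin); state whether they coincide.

laplace → Bridge; maximin → Bridge (agree)

Row averages: Bridge=21.4, Highway=5.8, Bypass=21, Coastal=8.6
Highest average = 21.4 → Bridge.
Row minima: Bridge=-5, Highway=-15, Bypass=-12, Coastal=-20
Best worst-case = -5 → Bridge.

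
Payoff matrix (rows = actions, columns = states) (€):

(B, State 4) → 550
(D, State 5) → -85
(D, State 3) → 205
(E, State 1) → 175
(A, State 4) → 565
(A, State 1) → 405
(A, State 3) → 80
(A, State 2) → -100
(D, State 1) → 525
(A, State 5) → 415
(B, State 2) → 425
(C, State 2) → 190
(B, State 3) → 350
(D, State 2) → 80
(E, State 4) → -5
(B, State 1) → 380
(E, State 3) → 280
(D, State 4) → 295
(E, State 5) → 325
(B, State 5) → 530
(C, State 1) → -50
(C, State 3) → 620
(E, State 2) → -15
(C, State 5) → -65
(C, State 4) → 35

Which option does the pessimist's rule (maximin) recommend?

Row minima: A=-100, B=350, C=-65, D=-85, E=-15
Best worst-case = 350 → B.

B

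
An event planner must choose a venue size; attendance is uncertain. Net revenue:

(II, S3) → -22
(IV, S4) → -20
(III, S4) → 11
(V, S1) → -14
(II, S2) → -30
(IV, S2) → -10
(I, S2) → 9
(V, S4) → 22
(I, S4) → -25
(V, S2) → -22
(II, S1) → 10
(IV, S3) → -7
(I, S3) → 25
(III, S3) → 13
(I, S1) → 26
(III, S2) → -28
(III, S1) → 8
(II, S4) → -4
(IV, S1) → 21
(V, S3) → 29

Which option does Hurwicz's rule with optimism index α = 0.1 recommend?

IV

I: 0.1·26 + 0.9·(-25) = -19.9
II: 0.1·10 + 0.9·(-30) = -26
III: 0.1·13 + 0.9·(-28) = -23.9
IV: 0.1·21 + 0.9·(-20) = -15.9
V: 0.1·29 + 0.9·(-22) = -16.9
Highest Hurwicz score = -15.9 → IV.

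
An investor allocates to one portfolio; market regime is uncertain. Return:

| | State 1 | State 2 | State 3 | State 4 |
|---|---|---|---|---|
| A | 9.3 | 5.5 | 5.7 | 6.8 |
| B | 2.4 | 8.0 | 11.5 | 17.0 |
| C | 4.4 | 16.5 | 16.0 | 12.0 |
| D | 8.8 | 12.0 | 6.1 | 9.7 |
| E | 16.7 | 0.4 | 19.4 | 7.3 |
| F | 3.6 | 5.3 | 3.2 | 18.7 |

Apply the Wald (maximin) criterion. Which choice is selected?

D

Row minima: A=5.5, B=2.4, C=4.4, D=6.1, E=0.4, F=3.2
Best worst-case = 6.1 → D.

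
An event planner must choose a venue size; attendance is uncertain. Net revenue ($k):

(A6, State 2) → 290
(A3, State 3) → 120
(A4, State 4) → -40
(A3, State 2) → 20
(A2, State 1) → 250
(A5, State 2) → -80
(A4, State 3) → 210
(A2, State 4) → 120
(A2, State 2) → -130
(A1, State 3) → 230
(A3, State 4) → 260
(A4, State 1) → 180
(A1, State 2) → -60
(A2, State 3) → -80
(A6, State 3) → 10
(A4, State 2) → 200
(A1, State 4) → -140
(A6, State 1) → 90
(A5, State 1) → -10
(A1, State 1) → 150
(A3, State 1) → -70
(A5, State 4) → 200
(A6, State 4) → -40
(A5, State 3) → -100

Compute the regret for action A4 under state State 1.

Best payoff under State 1 is 250.
Regret = 250 − 180 = 70.

70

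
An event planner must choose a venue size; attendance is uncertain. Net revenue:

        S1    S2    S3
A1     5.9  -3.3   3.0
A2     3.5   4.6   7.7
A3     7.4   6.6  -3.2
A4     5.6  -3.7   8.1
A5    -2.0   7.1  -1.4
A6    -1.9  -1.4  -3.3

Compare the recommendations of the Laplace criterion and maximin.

laplace → A2; maximin → A2 (agree)

Row averages: A1=28/15, A2=79/15, A3=3.6, A4=10/3, A5=37/30, A6=-2.2
Highest average = 79/15 → A2.
Row minima: A1=-3.3, A2=3.5, A3=-3.2, A4=-3.7, A5=-2.0, A6=-3.3
Best worst-case = 3.5 → A2.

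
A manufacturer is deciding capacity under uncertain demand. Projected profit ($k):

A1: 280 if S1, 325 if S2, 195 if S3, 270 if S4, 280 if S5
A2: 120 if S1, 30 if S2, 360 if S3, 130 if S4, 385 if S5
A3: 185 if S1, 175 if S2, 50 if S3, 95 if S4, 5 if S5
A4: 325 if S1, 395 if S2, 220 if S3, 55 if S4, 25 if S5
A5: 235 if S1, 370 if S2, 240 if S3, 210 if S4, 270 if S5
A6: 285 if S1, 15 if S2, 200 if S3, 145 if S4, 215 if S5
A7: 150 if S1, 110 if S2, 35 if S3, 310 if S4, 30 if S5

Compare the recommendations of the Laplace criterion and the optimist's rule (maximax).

laplace → A1; maximax → A4 (disagree)

Row averages: A1=270, A2=205, A3=102, A4=204, A5=265, A6=172, A7=127
Highest average = 270 → A1.
Row maxima: A1=325, A2=385, A3=185, A4=395, A5=370, A6=285, A7=310
Best best-case = 395 → A4.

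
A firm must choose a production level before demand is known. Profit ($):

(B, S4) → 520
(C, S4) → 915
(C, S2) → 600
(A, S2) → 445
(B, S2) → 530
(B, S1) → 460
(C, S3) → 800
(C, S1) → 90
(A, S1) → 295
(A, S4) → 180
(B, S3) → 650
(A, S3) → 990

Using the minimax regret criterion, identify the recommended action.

C

Column bests: S1=460, S2=600, S3=990, S4=915.
A regrets: 165, 155, 0, 735 → max 735
B regrets: 0, 70, 340, 395 → max 395
C regrets: 370, 0, 190, 0 → max 370
Smallest max regret = 370 → C.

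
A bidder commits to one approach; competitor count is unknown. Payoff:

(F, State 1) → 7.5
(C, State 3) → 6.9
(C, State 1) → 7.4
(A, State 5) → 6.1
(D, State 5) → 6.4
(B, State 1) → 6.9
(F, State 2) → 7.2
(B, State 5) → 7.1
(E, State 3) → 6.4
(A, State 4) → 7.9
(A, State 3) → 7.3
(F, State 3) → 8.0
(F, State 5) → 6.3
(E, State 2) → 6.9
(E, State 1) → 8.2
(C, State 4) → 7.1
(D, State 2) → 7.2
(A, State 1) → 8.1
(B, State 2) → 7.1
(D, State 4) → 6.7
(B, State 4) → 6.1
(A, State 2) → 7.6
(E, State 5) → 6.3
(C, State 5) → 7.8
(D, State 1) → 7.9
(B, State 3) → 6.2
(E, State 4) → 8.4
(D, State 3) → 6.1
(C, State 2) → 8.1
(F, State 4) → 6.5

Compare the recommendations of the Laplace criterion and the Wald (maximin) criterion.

laplace → C; maximin → C (agree)

Row averages: A=7.4, B=6.68, C=7.46, D=6.86, E=7.24, F=7.1
Highest average = 7.46 → C.
Row minima: A=6.1, B=6.1, C=6.9, D=6.1, E=6.3, F=6.3
Best worst-case = 6.9 → C.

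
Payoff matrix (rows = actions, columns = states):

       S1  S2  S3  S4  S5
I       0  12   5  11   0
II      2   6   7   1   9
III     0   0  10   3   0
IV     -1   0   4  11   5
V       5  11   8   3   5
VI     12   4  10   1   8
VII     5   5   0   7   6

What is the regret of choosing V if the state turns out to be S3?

2

Best payoff under S3 is 10.
Regret = 10 − 8 = 2.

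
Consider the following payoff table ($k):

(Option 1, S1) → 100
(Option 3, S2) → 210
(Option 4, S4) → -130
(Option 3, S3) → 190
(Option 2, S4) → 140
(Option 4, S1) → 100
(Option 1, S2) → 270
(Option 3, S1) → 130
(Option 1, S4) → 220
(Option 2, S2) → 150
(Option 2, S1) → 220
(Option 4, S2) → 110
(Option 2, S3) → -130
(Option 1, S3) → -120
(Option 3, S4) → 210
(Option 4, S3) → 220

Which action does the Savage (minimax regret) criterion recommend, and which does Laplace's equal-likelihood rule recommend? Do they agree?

Column bests: S1=220, S2=270, S3=220, S4=220.
Option 1 regrets: 120, 0, 340, 0 → max 340
Option 2 regrets: 0, 120, 350, 80 → max 350
Option 3 regrets: 90, 60, 30, 10 → max 90
Option 4 regrets: 120, 160, 0, 350 → max 350
Smallest max regret = 90 → Option 3.
Row averages: Option 1=117.5, Option 2=95, Option 3=185, Option 4=75
Highest average = 185 → Option 3.

minimax regret → Option 3; laplace → Option 3 (agree)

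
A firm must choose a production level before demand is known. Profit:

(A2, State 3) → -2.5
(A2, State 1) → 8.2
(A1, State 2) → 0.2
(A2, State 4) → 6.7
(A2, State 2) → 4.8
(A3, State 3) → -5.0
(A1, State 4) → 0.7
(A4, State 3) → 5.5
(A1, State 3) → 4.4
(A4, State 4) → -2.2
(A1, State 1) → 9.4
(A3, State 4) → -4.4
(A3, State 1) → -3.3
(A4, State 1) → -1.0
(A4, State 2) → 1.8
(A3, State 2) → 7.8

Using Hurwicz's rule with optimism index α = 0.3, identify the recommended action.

A1

A1: 0.3·9.4 + 0.7·0.2 = 2.96
A2: 0.3·8.2 + 0.7·(-2.5) = 0.71
A3: 0.3·7.8 + 0.7·(-5.0) = -1.16
A4: 0.3·5.5 + 0.7·(-2.2) = 0.11
Highest Hurwicz score = 2.96 → A1.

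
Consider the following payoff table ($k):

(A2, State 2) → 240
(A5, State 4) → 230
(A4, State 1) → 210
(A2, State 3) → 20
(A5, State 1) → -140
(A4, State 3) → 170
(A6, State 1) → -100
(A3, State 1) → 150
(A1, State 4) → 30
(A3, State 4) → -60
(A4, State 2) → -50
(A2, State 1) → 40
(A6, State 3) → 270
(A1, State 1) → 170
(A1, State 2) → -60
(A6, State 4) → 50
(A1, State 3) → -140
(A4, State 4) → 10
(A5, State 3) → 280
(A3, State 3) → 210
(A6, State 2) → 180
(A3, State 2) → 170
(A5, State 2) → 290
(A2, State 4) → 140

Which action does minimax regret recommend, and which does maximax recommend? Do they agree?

minimax regret → A2; maximax → A5 (disagree)

Column bests: State 1=210, State 2=290, State 3=280, State 4=230.
A1 regrets: 40, 350, 420, 200 → max 420
A2 regrets: 170, 50, 260, 90 → max 260
A3 regrets: 60, 120, 70, 290 → max 290
A4 regrets: 0, 340, 110, 220 → max 340
A5 regrets: 350, 0, 0, 0 → max 350
A6 regrets: 310, 110, 10, 180 → max 310
Smallest max regret = 260 → A2.
Row maxima: A1=170, A2=240, A3=210, A4=210, A5=290, A6=270
Best best-case = 290 → A5.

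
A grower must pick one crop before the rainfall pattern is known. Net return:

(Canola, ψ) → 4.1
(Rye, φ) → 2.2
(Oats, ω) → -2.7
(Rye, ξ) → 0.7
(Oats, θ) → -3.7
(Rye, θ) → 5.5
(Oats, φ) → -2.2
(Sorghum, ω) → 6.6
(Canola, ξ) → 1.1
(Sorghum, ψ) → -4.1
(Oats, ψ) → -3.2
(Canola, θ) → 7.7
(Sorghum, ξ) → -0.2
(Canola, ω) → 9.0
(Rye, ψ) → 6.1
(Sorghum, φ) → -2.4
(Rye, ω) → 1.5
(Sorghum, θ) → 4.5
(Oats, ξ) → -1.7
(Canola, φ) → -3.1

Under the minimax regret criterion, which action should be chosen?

Canola

Column bests: θ=7.7, φ=2.2, ψ=6.1, ω=9.0, ξ=1.1.
Canola regrets: 0.0, 5.3, 2.0, 0.0, 0.0 → max 5.3
Oats regrets: 11.4, 4.4, 9.3, 11.7, 2.8 → max 11.7
Rye regrets: 2.2, 0.0, 0.0, 7.5, 0.4 → max 7.5
Sorghum regrets: 3.2, 4.6, 10.2, 2.4, 1.3 → max 10.2
Smallest max regret = 5.3 → Canola.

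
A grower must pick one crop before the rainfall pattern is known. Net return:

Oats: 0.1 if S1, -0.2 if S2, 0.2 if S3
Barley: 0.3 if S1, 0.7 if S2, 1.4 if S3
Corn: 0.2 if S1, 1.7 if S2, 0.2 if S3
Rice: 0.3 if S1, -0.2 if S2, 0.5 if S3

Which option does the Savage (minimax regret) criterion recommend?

Barley

Column bests: S1=0.3, S2=1.7, S3=1.4.
Oats regrets: 0.2, 1.9, 1.2 → max 1.9
Barley regrets: 0.0, 1.0, 0.0 → max 1.0
Corn regrets: 0.1, 0.0, 1.2 → max 1.2
Rice regrets: 0.0, 1.9, 0.9 → max 1.9
Smallest max regret = 1.0 → Barley.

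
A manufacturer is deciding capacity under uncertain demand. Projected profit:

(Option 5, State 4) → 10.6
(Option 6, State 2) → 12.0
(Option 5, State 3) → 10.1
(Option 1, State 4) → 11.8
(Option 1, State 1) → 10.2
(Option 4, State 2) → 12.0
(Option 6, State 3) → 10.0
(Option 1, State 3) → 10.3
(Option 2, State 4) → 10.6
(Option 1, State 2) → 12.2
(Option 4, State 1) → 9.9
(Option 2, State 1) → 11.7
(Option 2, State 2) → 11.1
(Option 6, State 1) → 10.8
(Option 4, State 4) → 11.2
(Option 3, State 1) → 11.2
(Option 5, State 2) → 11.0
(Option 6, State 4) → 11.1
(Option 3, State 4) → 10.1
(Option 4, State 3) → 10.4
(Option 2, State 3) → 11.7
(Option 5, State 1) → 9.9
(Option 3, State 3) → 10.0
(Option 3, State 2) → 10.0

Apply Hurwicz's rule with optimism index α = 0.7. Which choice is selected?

Option 1

Option 1: 0.7·12.2 + 0.3·10.2 = 11.6
Option 2: 0.7·11.7 + 0.3·10.6 = 11.37
Option 3: 0.7·11.2 + 0.3·10.0 = 10.84
Option 4: 0.7·12.0 + 0.3·9.9 = 11.37
Option 5: 0.7·11.0 + 0.3·9.9 = 10.67
Option 6: 0.7·12.0 + 0.3·10.0 = 11.4
Highest Hurwicz score = 11.6 → Option 1.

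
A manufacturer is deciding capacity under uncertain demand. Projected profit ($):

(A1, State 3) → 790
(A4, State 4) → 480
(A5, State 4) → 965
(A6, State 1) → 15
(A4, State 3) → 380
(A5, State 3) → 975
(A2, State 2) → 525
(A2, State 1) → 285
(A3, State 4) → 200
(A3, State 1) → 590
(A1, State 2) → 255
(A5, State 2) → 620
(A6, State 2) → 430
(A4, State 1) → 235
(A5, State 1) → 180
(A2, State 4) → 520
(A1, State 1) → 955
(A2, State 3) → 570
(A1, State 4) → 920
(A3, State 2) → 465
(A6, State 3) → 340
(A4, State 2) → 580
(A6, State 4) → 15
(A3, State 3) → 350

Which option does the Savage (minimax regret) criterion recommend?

A1

Column bests: State 1=955, State 2=620, State 3=975, State 4=965.
A1 regrets: 0, 365, 185, 45 → max 365
A2 regrets: 670, 95, 405, 445 → max 670
A3 regrets: 365, 155, 625, 765 → max 765
A4 regrets: 720, 40, 595, 485 → max 720
A5 regrets: 775, 0, 0, 0 → max 775
A6 regrets: 940, 190, 635, 950 → max 950
Smallest max regret = 365 → A1.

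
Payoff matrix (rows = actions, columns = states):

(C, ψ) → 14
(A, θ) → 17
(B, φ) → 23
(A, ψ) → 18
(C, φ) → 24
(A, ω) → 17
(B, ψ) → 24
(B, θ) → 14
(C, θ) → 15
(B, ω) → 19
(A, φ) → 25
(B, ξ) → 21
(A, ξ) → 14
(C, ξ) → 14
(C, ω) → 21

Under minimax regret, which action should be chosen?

Column bests: θ=17, φ=25, ψ=24, ω=21, ξ=21.
A regrets: 0, 0, 6, 4, 7 → max 7
B regrets: 3, 2, 0, 2, 0 → max 3
C regrets: 2, 1, 10, 0, 7 → max 10
Smallest max regret = 3 → B.

B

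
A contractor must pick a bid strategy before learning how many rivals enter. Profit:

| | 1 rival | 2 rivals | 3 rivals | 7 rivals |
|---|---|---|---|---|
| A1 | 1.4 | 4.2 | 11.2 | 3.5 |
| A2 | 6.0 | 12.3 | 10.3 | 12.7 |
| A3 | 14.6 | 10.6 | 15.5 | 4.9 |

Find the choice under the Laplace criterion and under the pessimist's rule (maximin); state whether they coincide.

Row averages: A1=5.075, A2=10.325, A3=11.4
Highest average = 11.4 → A3.
Row minima: A1=1.4, A2=6.0, A3=4.9
Best worst-case = 6.0 → A2.

laplace → A3; maximin → A2 (disagree)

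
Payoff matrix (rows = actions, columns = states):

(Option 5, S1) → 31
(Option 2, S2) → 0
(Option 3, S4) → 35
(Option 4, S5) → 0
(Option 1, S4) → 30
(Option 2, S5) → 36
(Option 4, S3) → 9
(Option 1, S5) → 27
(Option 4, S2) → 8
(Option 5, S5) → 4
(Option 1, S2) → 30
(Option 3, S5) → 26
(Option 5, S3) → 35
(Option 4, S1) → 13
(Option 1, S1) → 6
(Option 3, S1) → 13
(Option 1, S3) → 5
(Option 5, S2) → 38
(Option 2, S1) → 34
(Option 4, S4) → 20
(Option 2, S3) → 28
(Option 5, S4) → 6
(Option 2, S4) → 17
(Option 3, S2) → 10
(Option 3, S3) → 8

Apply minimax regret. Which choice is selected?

Option 3

Column bests: S1=34, S2=38, S3=35, S4=35, S5=36.
Option 1 regrets: 28, 8, 30, 5, 9 → max 30
Option 2 regrets: 0, 38, 7, 18, 0 → max 38
Option 3 regrets: 21, 28, 27, 0, 10 → max 28
Option 4 regrets: 21, 30, 26, 15, 36 → max 36
Option 5 regrets: 3, 0, 0, 29, 32 → max 32
Smallest max regret = 28 → Option 3.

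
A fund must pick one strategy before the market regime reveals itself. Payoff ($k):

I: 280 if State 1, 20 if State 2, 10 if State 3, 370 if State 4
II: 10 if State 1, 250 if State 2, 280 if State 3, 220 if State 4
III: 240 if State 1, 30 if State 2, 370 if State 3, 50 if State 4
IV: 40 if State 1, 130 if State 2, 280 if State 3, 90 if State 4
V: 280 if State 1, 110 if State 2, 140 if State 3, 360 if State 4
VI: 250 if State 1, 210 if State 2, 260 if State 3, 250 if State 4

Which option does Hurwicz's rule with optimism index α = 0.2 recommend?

VI

I: 0.2·370 + 0.8·10 = 82
II: 0.2·280 + 0.8·10 = 64
III: 0.2·370 + 0.8·30 = 98
IV: 0.2·280 + 0.8·40 = 88
V: 0.2·360 + 0.8·110 = 160
VI: 0.2·260 + 0.8·210 = 220
Highest Hurwicz score = 220 → VI.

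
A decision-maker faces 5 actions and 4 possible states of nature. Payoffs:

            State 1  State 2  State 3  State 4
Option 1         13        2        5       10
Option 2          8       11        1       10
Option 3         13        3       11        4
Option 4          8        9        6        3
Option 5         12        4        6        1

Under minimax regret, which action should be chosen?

Column bests: State 1=13, State 2=11, State 3=11, State 4=10.
Option 1 regrets: 0, 9, 6, 0 → max 9
Option 2 regrets: 5, 0, 10, 0 → max 10
Option 3 regrets: 0, 8, 0, 6 → max 8
Option 4 regrets: 5, 2, 5, 7 → max 7
Option 5 regrets: 1, 7, 5, 9 → max 9
Smallest max regret = 7 → Option 4.

Option 4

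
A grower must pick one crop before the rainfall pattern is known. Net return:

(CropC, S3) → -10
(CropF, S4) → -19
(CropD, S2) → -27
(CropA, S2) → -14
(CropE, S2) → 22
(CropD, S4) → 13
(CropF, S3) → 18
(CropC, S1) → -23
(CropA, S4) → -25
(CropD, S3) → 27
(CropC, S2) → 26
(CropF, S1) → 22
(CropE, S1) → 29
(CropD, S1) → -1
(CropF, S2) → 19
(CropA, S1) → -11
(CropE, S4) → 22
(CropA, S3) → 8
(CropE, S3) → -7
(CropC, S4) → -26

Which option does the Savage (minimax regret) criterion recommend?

CropE

Column bests: S1=29, S2=26, S3=27, S4=22.
CropE regrets: 0, 4, 34, 0 → max 34
CropA regrets: 40, 40, 19, 47 → max 47
CropF regrets: 7, 7, 9, 41 → max 41
CropD regrets: 30, 53, 0, 9 → max 53
CropC regrets: 52, 0, 37, 48 → max 52
Smallest max regret = 34 → CropE.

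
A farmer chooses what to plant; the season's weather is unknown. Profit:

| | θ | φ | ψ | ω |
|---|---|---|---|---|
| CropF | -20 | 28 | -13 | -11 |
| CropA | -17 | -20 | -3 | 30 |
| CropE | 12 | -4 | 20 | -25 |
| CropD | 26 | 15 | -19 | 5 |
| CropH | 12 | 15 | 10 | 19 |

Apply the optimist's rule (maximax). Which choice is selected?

CropA

Row maxima: CropF=28, CropA=30, CropE=20, CropD=26, CropH=19
Best best-case = 30 → CropA.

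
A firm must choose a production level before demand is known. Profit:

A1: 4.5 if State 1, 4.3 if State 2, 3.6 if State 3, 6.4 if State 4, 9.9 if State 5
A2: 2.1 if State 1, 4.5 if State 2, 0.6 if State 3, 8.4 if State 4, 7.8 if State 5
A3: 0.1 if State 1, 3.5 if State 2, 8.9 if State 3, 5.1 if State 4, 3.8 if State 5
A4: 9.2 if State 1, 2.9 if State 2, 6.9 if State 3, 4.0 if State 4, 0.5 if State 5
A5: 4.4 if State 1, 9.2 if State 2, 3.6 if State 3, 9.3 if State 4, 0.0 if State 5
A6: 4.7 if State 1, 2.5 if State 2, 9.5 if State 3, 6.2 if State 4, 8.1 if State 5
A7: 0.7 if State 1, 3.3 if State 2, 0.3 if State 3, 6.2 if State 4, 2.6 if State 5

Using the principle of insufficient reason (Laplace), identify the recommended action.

Row averages: A1=5.74, A2=4.68, A3=4.28, A4=4.7, A5=5.3, A6=6.2, A7=2.62
Highest average = 6.2 → A6.

A6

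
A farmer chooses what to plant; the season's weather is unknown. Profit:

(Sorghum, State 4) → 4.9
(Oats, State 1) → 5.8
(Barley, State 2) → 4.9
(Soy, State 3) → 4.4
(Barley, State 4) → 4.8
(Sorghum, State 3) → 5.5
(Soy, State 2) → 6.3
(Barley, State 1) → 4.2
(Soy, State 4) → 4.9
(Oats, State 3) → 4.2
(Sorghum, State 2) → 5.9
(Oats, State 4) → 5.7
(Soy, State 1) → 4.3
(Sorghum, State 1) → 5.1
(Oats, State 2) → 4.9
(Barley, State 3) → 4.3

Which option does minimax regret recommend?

Sorghum

Column bests: State 1=5.8, State 2=6.3, State 3=5.5, State 4=5.7.
Barley regrets: 1.6, 1.4, 1.2, 0.9 → max 1.6
Soy regrets: 1.5, 0.0, 1.1, 0.8 → max 1.5
Oats regrets: 0.0, 1.4, 1.3, 0.0 → max 1.4
Sorghum regrets: 0.7, 0.4, 0.0, 0.8 → max 0.8
Smallest max regret = 0.8 → Sorghum.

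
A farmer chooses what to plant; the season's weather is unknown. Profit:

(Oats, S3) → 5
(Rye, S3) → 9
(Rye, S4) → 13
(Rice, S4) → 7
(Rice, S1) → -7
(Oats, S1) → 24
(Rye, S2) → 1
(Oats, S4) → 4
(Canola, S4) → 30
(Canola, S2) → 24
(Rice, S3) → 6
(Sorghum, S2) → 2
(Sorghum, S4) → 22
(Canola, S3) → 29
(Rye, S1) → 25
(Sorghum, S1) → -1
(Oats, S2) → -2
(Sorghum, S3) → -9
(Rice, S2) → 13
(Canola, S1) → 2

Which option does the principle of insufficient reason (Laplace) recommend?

Canola

Row averages: Canola=21.25, Sorghum=3.5, Rye=12, Oats=7.75, Rice=4.75
Highest average = 21.25 → Canola.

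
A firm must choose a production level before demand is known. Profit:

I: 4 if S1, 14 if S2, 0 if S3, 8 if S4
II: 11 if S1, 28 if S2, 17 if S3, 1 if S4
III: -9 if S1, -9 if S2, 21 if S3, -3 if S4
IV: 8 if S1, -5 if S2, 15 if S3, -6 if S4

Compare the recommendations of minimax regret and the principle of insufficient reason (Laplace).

minimax regret → II; laplace → II (agree)

Column bests: S1=11, S2=28, S3=21, S4=8.
I regrets: 7, 14, 21, 0 → max 21
II regrets: 0, 0, 4, 7 → max 7
III regrets: 20, 37, 0, 11 → max 37
IV regrets: 3, 33, 6, 14 → max 33
Smallest max regret = 7 → II.
Row averages: I=6.5, II=14.25, III=0, IV=3
Highest average = 14.25 → II.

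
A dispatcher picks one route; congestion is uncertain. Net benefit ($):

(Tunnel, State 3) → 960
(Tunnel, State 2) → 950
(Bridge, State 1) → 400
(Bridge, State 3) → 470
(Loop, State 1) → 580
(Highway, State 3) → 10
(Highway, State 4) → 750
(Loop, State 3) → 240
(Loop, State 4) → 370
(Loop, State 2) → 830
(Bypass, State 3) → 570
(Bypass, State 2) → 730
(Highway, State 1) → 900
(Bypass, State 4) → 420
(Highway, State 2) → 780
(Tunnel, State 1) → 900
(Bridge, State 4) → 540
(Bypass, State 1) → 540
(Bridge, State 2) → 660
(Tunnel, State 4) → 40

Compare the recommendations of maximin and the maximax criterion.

maximin → Bypass; maximax → Tunnel (disagree)

Row minima: Bridge=400, Bypass=420, Tunnel=40, Highway=10, Loop=240
Best worst-case = 420 → Bypass.
Row maxima: Bridge=660, Bypass=730, Tunnel=960, Highway=900, Loop=830
Best best-case = 960 → Tunnel.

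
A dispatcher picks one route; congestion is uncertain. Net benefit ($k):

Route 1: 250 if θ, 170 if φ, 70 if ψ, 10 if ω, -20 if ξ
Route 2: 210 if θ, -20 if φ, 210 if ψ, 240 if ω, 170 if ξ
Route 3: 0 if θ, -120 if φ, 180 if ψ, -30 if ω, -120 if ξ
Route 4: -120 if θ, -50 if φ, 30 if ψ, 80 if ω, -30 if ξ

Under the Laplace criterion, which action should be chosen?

Row averages: Route 1=96, Route 2=162, Route 3=-18, Route 4=-18
Highest average = 162 → Route 2.

Route 2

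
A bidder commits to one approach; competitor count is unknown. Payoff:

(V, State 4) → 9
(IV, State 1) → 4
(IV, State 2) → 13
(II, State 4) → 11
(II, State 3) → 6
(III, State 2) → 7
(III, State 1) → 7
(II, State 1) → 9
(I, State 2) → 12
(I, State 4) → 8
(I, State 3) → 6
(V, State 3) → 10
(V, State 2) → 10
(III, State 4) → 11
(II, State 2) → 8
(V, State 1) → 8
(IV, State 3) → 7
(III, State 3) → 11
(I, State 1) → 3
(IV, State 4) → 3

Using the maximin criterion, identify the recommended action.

Row minima: I=3, II=6, III=7, IV=3, V=8
Best worst-case = 8 → V.

V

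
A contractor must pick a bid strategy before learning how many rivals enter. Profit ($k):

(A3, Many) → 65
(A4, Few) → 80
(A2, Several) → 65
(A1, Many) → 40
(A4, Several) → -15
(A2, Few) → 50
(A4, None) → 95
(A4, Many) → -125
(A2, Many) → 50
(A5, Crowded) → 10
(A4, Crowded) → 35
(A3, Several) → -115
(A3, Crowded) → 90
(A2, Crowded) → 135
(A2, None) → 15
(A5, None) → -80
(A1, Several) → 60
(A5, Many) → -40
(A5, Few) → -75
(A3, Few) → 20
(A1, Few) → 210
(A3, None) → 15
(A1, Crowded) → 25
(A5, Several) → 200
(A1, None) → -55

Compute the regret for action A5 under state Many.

105

Best payoff under Many is 65.
Regret = 65 − (-40) = 105.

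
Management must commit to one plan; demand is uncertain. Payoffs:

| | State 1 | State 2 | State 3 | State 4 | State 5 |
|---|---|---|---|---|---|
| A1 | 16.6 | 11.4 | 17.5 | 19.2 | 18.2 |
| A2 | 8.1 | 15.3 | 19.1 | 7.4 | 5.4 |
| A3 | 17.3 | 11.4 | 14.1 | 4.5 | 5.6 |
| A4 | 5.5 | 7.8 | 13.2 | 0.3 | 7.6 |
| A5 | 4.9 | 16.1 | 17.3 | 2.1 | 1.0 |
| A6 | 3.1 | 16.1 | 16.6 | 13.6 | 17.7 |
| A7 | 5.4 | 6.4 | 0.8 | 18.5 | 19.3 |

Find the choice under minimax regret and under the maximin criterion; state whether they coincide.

minimax regret → A1; maximin → A1 (agree)

Column bests: State 1=17.3, State 2=16.1, State 3=19.1, State 4=19.2, State 5=19.3.
A1 regrets: 0.7, 4.7, 1.6, 0.0, 1.1 → max 4.7
A2 regrets: 9.2, 0.8, 0.0, 11.8, 13.9 → max 13.9
A3 regrets: 0.0, 4.7, 5.0, 14.7, 13.7 → max 14.7
A4 regrets: 11.8, 8.3, 5.9, 18.9, 11.7 → max 18.9
A5 regrets: 12.4, 0.0, 1.8, 17.1, 18.3 → max 18.3
A6 regrets: 14.2, 0.0, 2.5, 5.6, 1.6 → max 14.2
A7 regrets: 11.9, 9.7, 18.3, 0.7, 0.0 → max 18.3
Smallest max regret = 4.7 → A1.
Row minima: A1=11.4, A2=5.4, A3=4.5, A4=0.3, A5=1.0, A6=3.1, A7=0.8
Best worst-case = 11.4 → A1.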